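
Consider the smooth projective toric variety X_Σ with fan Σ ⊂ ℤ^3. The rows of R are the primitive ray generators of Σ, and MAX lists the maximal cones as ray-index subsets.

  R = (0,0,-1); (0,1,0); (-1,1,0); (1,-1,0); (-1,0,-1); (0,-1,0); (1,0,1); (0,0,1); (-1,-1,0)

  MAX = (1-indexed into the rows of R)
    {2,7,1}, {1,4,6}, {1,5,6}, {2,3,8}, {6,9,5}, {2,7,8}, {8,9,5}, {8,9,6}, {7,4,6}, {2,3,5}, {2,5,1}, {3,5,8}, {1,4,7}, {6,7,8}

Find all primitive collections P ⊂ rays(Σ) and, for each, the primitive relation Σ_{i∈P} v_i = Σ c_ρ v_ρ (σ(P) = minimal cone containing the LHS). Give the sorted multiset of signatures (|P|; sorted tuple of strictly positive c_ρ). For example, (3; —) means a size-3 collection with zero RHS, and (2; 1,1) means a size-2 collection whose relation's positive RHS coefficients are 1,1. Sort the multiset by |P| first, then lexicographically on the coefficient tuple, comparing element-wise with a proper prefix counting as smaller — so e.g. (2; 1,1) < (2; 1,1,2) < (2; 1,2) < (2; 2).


The 18 primitive collections of Σ (r=9, n=3):

  • {1,8}:  v_{1} + v_{8} = 0 ; sig = (2; —)
  • {2,6}:  v_{2} + v_{6} = 0 ; sig = (2; —)
  • {3,4}:  v_{3} + v_{4} = 0 ; sig = (2; —)
  • {5,7}:  v_{5} + v_{7} = 0 ; sig = (2; —)
  • {1,3}:  v_{1} + v_{3} = v_{2} + v_{5} ; sig = (2; 1,1)
  • {1,9}:  v_{1} + v_{9} = v_{5} + v_{6} ; sig = (2; 1,1)
  • {2,4}:  v_{2} + v_{4} = v_{1} + v_{7} ; sig = (2; 1,1)
  • {2,9}:  v_{2} + v_{9} = v_{5} + v_{8} ; sig = (2; 1,1)
  • {3,6}:  v_{3} + v_{6} = v_{5} + v_{8} ; sig = (2; 1,1)
  • {3,7}:  v_{3} + v_{7} = v_{2} + v_{8} ; sig = (2; 1,1)
  • {4,5}:  v_{4} + v_{5} = v_{1} + v_{6} ; sig = (2; 1,1)
  • {4,8}:  v_{4} + v_{8} = v_{6} + v_{7} ; sig = (2; 1,1)
  • {7,9}:  v_{7} + v_{9} = v_{6} + v_{8} ; sig = (2; 1,1)
  • {4,9}:  v_{4} + v_{9} = 2·v_{6} ; sig = (2; 2)
  • {3,9}:  v_{3} + v_{9} = 2·v_{5} + 2·v_{8} ; sig = (2; 2,2)
  • {1,6,7}:  v_{1} + v_{6} + v_{7} = v_{4} ; sig = (3; 1)
  • {2,5,8}:  v_{2} + v_{5} + v_{8} = v_{3} ; sig = (3; 1)
  • {5,6,8}:  v_{5} + v_{6} + v_{8} = v_{9} ; sig = (3; 1)

so the primitive-relation signature multiset is
[(2; —), (2; —), (2; —), (2; —), (2; 1,1), (2; 1,1), (2; 1,1), (2; 1,1), (2; 1,1), (2; 1,1), (2; 1,1), (2; 1,1), (2; 1,1), (2; 2), (2; 2,2), (3; 1), (3; 1), (3; 1)]


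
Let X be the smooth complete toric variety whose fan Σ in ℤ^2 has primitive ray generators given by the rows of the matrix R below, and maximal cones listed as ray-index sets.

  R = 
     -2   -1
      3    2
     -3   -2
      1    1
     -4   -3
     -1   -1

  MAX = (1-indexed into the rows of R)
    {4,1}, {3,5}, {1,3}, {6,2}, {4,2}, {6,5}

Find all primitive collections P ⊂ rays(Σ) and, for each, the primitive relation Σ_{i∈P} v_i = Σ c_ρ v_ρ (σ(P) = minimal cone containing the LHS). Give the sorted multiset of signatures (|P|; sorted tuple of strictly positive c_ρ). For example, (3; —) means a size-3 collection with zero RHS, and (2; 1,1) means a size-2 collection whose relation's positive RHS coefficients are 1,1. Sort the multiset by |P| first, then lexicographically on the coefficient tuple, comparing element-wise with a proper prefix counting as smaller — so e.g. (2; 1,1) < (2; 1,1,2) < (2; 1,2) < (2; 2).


|primitive collections| = 9. Relations:

  • {2,3}:  v_{2} + v_{3} = 0  ⇒ sig = (2; —)
  • {4,6}:  v_{4} + v_{6} = 0  ⇒ sig = (2; —)
  • {1,2}:  v_{1} + v_{2} = v_{4}  ⇒ sig = (2; 1)
  • {1,6}:  v_{1} + v_{6} = v_{3}  ⇒ sig = (2; 1)
  • {2,5}:  v_{2} + v_{5} = v_{6}  ⇒ sig = (2; 1)
  • {3,4}:  v_{3} + v_{4} = v_{1}  ⇒ sig = (2; 1)
  • {3,6}:  v_{3} + v_{6} = v_{5}  ⇒ sig = (2; 1)
  • {4,5}:  v_{4} + v_{5} = v_{3}  ⇒ sig = (2; 1)
  • {1,5}:  v_{1} + v_{5} = 2·v_{3}  ⇒ sig = (2; 2)

Signatures (|P|; sorted positive RHS coefficients), sorted:
{ (2; —) ×2,  (2; 1) ×6,  (2; 2) }


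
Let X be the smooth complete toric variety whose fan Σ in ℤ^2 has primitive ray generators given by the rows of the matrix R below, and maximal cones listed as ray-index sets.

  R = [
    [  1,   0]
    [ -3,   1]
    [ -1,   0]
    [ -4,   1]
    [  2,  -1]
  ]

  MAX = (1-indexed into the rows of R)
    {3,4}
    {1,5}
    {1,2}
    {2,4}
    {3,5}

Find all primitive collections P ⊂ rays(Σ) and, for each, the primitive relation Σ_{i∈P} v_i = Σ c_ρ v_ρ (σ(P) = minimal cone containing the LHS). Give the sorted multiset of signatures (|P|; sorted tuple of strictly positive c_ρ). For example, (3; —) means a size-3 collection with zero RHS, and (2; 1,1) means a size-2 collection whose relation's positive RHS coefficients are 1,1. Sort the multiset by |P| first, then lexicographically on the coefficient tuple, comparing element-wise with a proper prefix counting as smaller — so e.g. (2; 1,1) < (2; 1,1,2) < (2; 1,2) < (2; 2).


Minimal non-faces — 5 found among 5 rays, 5 max cones:

  {1,3}:  v_{1} + v_{3} = 0  →  sig = (2; —)
  {1,4}:  v_{1} + v_{4} = v_{2}  →  sig = (2; 1)
  {2,3}:  v_{2} + v_{3} = v_{4}  →  sig = (2; 1)
  {2,5}:  v_{2} + v_{5} = v_{3}  →  sig = (2; 1)
  {4,5}:  v_{4} + v_{5} = 2·v_{3}  →  sig = (2; 2)

Sorted signature multiset PRS(X):
{ (2; —),  (2; 1) ×3,  (2; 2) }


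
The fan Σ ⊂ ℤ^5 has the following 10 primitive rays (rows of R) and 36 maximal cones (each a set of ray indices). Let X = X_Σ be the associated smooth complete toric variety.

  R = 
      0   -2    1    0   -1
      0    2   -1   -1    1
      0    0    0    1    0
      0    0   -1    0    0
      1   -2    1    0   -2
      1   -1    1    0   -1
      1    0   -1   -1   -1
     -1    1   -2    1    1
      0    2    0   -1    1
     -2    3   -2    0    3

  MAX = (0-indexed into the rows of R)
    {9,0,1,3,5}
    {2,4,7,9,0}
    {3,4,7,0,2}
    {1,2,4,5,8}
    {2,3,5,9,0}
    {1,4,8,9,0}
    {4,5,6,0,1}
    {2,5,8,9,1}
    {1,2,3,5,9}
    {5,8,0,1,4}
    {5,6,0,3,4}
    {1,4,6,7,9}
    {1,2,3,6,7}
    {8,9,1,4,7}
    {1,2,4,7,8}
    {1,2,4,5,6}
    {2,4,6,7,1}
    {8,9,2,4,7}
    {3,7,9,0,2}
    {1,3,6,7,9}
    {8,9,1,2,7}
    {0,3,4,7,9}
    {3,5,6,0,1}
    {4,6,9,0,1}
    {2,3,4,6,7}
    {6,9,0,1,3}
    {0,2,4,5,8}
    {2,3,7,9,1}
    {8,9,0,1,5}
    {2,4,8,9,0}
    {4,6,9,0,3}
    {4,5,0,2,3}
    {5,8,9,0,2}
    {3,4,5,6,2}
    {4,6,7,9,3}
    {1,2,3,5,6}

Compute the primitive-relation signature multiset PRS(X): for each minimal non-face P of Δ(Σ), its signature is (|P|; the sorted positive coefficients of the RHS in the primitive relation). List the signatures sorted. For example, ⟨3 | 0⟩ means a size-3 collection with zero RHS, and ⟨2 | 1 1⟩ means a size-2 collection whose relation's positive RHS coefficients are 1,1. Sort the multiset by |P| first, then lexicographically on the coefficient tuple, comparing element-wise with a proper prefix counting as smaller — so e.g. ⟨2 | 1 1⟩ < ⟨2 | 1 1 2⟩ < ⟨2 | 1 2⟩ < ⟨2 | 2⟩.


14 collections generate NE(X_Σ); each relation:

  • {3,8}:  v_{3} + v_{8} = v_{1} — sig = ⟨2 | 1⟩
  • {5,7}:  v_{5} + v_{7} = v_{2} + v_{3} — sig = ⟨2 | 1 1⟩
  • {6,8}:  v_{6} + v_{8} = 2·v_{1} + v_{4} — sig = ⟨2 | 1 2⟩
  • {0,1,2}:  v_{0} + v_{1} + v_{2} = 0 — sig = ⟨3 | 0⟩
  • {4,5,9}:  v_{4} + v_{5} + v_{9} = 0 — sig = ⟨3 | 0⟩
  • {1,3,4}:  v_{1} + v_{3} + v_{4} = v_{6} — sig = ⟨3 | 1⟩
  • {0,2,6}:  v_{0} + v_{2} + v_{6} = v_{3} + v_{4} — sig = ⟨3 | 1 1⟩
  • {0,7,8}:  v_{0} + v_{7} + v_{8} = v_{4} + v_{9} — sig = ⟨3 | 1 1⟩
  • {2,6,9}:  v_{2} + v_{6} + v_{9} = v_{1} + v_{7} — sig = ⟨3 | 1 1⟩
  • {5,6,9}:  v_{5} + v_{6} + v_{9} = v_{1} + v_{3} — sig = ⟨3 | 1 1⟩
  • {0,1,7}:  v_{0} + v_{1} + v_{7} = v_{3} + v_{4} + v_{9} — sig = ⟨3 | 1 1 1⟩
  • {0,6,7}:  v_{0} + v_{6} + v_{7} = 2·v_{3} + 2·v_{4} + v_{9} — sig = ⟨3 | 1 2 2⟩
  • {2,3,4,9}:  v_{2} + v_{3} + v_{4} + v_{9} = v_{7} — sig = ⟨4 | 1⟩
  • {1,2,4,9}:  v_{1} + v_{2} + v_{4} + v_{9} = v_{7} + v_{8} — sig = ⟨4 | 1 1⟩

Sorted signature multiset PRS(X):
    ⟨2 | 1⟩
    ⟨2 | 1 1⟩
    ⟨2 | 1 2⟩
    ⟨3 | 0⟩
    ⟨3 | 0⟩
    ⟨3 | 1⟩
    ⟨3 | 1 1⟩
    ⟨3 | 1 1⟩
    ⟨3 | 1 1⟩
    ⟨3 | 1 1⟩
    ⟨3 | 1 1 1⟩
    ⟨3 | 1 2 2⟩
    ⟨4 | 1⟩
    ⟨4 | 1 1⟩


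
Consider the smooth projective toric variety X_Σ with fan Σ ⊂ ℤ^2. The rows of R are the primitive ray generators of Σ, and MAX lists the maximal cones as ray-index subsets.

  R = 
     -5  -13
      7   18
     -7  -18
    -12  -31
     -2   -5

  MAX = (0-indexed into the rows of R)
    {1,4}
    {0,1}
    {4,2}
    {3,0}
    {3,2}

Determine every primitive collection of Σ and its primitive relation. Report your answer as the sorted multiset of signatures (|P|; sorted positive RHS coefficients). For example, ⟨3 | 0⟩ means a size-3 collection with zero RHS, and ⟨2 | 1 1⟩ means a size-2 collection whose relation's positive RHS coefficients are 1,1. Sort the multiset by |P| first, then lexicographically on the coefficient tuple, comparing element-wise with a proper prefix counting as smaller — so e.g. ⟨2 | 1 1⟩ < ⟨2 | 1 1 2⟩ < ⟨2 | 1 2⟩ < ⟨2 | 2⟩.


5 minimal non-faces of Δ(Σ) (on 5 rays):

  • {1,2}:  v_{1} + v_{2} = 0  ⟹  sig = ⟨2 | 0⟩
  • {0,2}:  v_{0} + v_{2} = v_{3}  ⟹  sig = ⟨2 | 1⟩
  • {0,4}:  v_{0} + v_{4} = v_{2}  ⟹  sig = ⟨2 | 1⟩
  • {1,3}:  v_{1} + v_{3} = v_{0}  ⟹  sig = ⟨2 | 1⟩
  • {3,4}:  v_{3} + v_{4} = 2·v_{2}  ⟹  sig = ⟨2 | 2⟩

Hence PRS(X_Σ) =
    ⟨2 | 0⟩
    ⟨2 | 1⟩
    ⟨2 | 1⟩
    ⟨2 | 1⟩
    ⟨2 | 2⟩


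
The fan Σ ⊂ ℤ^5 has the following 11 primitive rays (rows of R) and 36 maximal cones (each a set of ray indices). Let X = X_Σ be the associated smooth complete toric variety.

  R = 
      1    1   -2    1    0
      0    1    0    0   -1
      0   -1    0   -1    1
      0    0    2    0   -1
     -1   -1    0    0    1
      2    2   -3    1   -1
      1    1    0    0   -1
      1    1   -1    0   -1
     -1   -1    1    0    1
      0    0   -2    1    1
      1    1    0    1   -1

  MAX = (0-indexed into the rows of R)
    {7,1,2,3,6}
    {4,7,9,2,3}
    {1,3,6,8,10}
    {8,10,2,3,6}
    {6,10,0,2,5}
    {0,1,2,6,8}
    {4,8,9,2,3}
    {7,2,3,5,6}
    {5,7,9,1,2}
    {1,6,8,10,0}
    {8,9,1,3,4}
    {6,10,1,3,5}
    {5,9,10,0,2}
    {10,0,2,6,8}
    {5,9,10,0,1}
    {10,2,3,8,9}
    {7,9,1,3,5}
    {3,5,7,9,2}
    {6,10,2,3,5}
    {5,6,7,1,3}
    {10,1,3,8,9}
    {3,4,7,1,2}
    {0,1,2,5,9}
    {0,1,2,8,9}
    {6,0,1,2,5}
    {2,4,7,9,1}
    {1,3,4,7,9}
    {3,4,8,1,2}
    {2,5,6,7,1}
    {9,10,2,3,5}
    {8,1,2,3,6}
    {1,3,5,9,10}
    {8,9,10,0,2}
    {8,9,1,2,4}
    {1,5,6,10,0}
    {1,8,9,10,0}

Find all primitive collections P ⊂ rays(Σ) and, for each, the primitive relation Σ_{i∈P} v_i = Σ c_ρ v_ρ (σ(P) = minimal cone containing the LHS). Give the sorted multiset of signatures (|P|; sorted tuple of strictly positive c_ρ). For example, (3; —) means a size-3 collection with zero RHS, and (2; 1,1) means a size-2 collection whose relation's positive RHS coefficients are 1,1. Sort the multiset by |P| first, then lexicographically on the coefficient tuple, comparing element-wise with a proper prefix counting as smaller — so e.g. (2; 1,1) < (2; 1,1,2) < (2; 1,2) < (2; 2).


Δ(Σ) — 11 vertices, 13 min non-faces:

  • {4,6}:  v_{4} + v_{6} = 0 ; sig = (2; —)
  • {7,8}:  v_{7} + v_{8} = 0 ; sig = (2; —)
  • {0,3}:  v_{0} + v_{3} = v_{10} ; sig = (2; 1)
  • {0,4}:  v_{0} + v_{4} = v_{9} ; sig = (2; 1)
  • {0,7}:  v_{0} + v_{7} = v_{5} ; sig = (2; 1)
  • {5,8}:  v_{5} + v_{8} = v_{0} ; sig = (2; 1)
  • {6,9}:  v_{6} + v_{9} = v_{0} ; sig = (2; 1)
  • {4,5}:  v_{4} + v_{5} = v_{7} + v_{9} ; sig = (2; 1,1)
  • {4,10}:  v_{4} + v_{10} = v_{3} + v_{9} ; sig = (2; 1,1)
  • {7,10}:  v_{7} + v_{10} = v_{3} + v_{5} ; sig = (2; 1,1)
  • {1,2,10}:  v_{1} + v_{2} + v_{10} = v_{6} ; sig = (3; 1)
  • {1,2,3,9}:  v_{1} + v_{2} + v_{3} + v_{9} = 0 ; sig = (4; —)
  • {1,2,3,5}:  v_{1} + v_{2} + v_{3} + v_{5} = v_{6} + v_{7} ; sig = (4; 1,1)

so the primitive-relation signature multiset is
    |P|=2: 10 collections, coeffs (), (), (1), (1), (1), (1), (1), (1,1), (1,1), (1,1)
    |P|=3: 1 collection, coeffs (1)
    |P|=4: 2 collections, coeffs (), (1,1)


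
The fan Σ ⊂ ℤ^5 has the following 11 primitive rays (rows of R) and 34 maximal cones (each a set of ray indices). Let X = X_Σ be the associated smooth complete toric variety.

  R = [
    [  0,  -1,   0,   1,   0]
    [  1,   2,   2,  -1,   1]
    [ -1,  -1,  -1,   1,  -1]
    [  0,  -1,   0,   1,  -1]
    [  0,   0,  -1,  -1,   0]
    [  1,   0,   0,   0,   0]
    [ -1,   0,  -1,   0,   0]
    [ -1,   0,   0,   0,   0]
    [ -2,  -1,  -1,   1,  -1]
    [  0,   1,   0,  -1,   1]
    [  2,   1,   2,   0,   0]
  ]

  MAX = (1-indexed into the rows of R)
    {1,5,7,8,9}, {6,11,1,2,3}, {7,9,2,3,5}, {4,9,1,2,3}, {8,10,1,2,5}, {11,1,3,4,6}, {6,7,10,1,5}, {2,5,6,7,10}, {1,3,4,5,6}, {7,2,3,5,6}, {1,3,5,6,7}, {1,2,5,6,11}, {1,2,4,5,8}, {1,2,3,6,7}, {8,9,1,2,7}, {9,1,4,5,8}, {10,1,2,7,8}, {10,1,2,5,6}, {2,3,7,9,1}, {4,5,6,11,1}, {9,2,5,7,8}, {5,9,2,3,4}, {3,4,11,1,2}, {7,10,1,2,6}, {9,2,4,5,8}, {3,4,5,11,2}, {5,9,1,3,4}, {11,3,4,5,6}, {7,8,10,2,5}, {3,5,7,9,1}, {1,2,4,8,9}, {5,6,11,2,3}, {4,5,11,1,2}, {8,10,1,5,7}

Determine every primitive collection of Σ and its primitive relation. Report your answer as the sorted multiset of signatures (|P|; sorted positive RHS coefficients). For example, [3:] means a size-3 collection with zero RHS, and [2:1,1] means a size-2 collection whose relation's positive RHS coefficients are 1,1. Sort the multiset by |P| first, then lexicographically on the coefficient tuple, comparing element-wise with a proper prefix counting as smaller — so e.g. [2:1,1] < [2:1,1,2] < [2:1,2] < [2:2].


Σ has 16 primitive collections:

  P={4,10}:  v_{4} + v_{10} = 0  ⇒ sig = [2:]
  P={6,8}:  v_{6} + v_{8} = 0  ⇒ sig = [2:]
  P={3,8}:  v_{3} + v_{8} = v_{9}  ⇒ sig = [2:1]
  P={3,10}:  v_{3} + v_{10} = v_{7}  ⇒ sig = [2:1]
  P={4,7}:  v_{4} + v_{7} = v_{3}  ⇒ sig = [2:1]
  P={6,9}:  v_{6} + v_{9} = v_{3}  ⇒ sig = [2:1]
  P={8,11}:  v_{8} + v_{11} = v_{2} + v_{4}  ⇒ sig = [2:1,1]
  P={9,10}:  v_{9} + v_{10} = v_{7} + v_{8}  ⇒ sig = [2:1,1]
  P={10,11}:  v_{10} + v_{11} = v_{2} + v_{6}  ⇒ sig = [2:1,1]
  P={7,11}:  v_{7} + v_{11} = v_{2} + v_{3} + v_{6}  ⇒ sig = [2:1,1,1]
  P={9,11}:  v_{9} + v_{11} = v_{2} + v_{3} + v_{4}  ⇒ sig = [2:1,1,1]
  P={2,4,6}:  v_{2} + v_{4} + v_{6} = v_{11}  ⇒ sig = [3:1]
  P={1,2,3,5}:  v_{1} + v_{2} + v_{3} + v_{5} = 0  ⇒ sig = [4:]
  P={1,2,5,7}:  v_{1} + v_{2} + v_{5} + v_{7} = v_{10}  ⇒ sig = [4:1]
  P={1,2,5,9}:  v_{1} + v_{2} + v_{5} + v_{9} = v_{8}  ⇒ sig = [4:1]
  P={1,3,5,11}:  v_{1} + v_{3} + v_{5} + v_{11} = v_{4} + v_{6}  ⇒ sig = [4:1,1]

Sorted signature multiset PRS(X):
    [2:]
    [2:]
    [2:1]
    [2:1]
    [2:1]
    [2:1]
    [2:1,1]
    [2:1,1]
    [2:1,1]
    [2:1,1,1]
    [2:1,1,1]
    [3:1]
    [4:]
    [4:1]
    [4:1]
    [4:1,1]


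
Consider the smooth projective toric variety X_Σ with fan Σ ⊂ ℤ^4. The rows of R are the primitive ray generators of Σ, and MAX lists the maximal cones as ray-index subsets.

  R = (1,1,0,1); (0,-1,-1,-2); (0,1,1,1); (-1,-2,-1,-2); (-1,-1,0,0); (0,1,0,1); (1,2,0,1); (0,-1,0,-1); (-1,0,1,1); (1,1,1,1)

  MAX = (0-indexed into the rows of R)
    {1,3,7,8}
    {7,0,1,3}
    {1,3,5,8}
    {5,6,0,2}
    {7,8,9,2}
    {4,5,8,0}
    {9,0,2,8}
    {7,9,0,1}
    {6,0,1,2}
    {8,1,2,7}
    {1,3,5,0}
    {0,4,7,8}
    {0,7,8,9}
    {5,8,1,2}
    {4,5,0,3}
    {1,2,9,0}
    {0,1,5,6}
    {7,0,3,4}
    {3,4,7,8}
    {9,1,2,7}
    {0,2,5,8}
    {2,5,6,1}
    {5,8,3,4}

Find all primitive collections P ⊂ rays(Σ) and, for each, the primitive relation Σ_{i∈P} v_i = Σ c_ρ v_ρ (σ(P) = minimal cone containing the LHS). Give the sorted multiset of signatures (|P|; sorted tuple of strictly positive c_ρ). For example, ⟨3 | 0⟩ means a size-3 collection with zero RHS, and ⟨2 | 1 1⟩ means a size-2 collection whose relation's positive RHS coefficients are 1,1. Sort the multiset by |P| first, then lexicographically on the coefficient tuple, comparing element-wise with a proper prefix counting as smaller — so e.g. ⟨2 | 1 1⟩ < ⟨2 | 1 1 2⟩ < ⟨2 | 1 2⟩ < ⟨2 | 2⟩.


Σ has 17 primitive collections:

  P = {5,7}:  v_{5} + v_{7} = 0  →  sig = ⟨2 | 0⟩
  P = {1,4}:  v_{1} + v_{4} = v_{3}  →  sig = ⟨2 | 1⟩
  P = {2,4}:  v_{2} + v_{4} = v_{8}  →  sig = ⟨2 | 1⟩
  P = {3,9}:  v_{3} + v_{9} = v_{7}  →  sig = ⟨2 | 1⟩
  P = {4,6}:  v_{4} + v_{6} = v_{5}  →  sig = ⟨2 | 1⟩
  P = {2,3}:  v_{2} + v_{3} = v_{1} + v_{8}  →  sig = ⟨2 | 1 1⟩
  P = {3,6}:  v_{3} + v_{6} = v_{1} + v_{5}  →  sig = ⟨2 | 1 1⟩
  P = {5,9}:  v_{5} + v_{9} = v_{0} + v_{2}  →  sig = ⟨2 | 1 1⟩
  P = {6,8}:  v_{6} + v_{8} = v_{2} + v_{5}  →  sig = ⟨2 | 1 1⟩
  P = {4,9}:  v_{4} + v_{9} = v_{0} + v_{7} + v_{8}  →  sig = ⟨2 | 1 1 1⟩
  P = {6,7}:  v_{6} + v_{7} = v_{0} + v_{1} + v_{2}  →  sig = ⟨2 | 1 1 1⟩
  P = {6,9}:  v_{6} + v_{9} = 2·v_{0} + v_{1} + 2·v_{2}  →  sig = ⟨2 | 1 2 2⟩
  P = {0,1,8}:  v_{0} + v_{1} + v_{8} = 0  →  sig = ⟨3 | 0⟩
  P = {0,2,7}:  v_{0} + v_{2} + v_{7} = v_{9}  →  sig = ⟨3 | 1⟩
  P = {0,3,8}:  v_{0} + v_{3} + v_{8} = v_{4}  →  sig = ⟨3 | 1⟩
  P = {1,8,9}:  v_{1} + v_{8} + v_{9} = v_{2} + v_{7}  →  sig = ⟨3 | 1 1⟩
  P = {0,1,2,5}:  v_{0} + v_{1} + v_{2} + v_{5} = v_{6}  →  sig = ⟨4 | 1⟩

Signatures (|P|; sorted positive RHS coefficients), sorted:
    ⟨2 | 0⟩
    ⟨2 | 1⟩
    ⟨2 | 1⟩
    ⟨2 | 1⟩
    ⟨2 | 1⟩
    ⟨2 | 1 1⟩
    ⟨2 | 1 1⟩
    ⟨2 | 1 1⟩
    ⟨2 | 1 1⟩
    ⟨2 | 1 1 1⟩
    ⟨2 | 1 1 1⟩
    ⟨2 | 1 2 2⟩
    ⟨3 | 0⟩
    ⟨3 | 1⟩
    ⟨3 | 1⟩
    ⟨3 | 1 1⟩
    ⟨4 | 1⟩


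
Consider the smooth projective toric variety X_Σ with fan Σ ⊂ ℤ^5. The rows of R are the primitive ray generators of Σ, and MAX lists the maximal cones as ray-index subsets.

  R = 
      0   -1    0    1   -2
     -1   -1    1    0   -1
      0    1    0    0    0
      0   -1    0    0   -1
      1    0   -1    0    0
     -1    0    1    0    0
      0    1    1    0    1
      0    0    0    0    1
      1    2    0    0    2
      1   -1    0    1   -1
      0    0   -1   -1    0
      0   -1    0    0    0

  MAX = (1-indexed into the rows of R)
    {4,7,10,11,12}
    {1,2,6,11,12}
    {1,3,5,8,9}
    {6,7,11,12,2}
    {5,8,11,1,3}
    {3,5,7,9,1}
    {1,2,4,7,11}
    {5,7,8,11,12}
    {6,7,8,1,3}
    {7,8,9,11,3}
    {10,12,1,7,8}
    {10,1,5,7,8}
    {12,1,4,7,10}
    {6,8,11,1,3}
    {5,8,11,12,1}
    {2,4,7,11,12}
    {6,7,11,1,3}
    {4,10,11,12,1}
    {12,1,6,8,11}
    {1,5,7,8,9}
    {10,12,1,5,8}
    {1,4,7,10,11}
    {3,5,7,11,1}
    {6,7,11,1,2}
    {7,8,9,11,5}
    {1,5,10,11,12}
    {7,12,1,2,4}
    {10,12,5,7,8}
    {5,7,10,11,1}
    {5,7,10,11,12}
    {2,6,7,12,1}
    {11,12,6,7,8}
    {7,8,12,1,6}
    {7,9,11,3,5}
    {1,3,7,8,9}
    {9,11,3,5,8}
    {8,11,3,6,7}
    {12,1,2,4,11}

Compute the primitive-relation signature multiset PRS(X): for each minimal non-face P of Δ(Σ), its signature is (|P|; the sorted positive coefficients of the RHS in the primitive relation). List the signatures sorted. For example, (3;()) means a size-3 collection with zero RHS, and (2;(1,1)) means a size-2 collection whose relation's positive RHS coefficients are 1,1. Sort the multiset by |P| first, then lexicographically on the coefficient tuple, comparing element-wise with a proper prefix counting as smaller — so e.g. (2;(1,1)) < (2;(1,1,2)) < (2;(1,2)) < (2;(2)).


Primitive collections (23):

  P={3,12}:  v_{3} + v_{12} = 0  ⟹  sig = (2;())
  P={5,6}:  v_{5} + v_{6} = 0  ⟹  sig = (2;())
  P={2,5}:  v_{2} + v_{5} = v_{4}  ⟹  sig = (2;(1))
  P={2,9}:  v_{2} + v_{9} = v_{7}  ⟹  sig = (2;(1))
  P={4,6}:  v_{4} + v_{6} = v_{2}  ⟹  sig = (2;(1))
  P={4,8}:  v_{4} + v_{8} = v_{12}  ⟹  sig = (2;(1))
  P={2,8}:  v_{2} + v_{8} = v_{6} + v_{12}  ⟹  sig = (2;(1,1))
  P={4,5}:  v_{4} + v_{5} = v_{10} + v_{11}  ⟹  sig = (2;(1,1))
  P={4,9}:  v_{4} + v_{9} = v_{5} + v_{7}  ⟹  sig = (2;(1,1))
  P={3,4}:  v_{3} + v_{4} = v_{1} + v_{7} + v_{11}  ⟹  sig = (2;(1,1,1))
  P={3,10}:  v_{3} + v_{10} = v_{1} + v_{5} + v_{7}  ⟹  sig = (2;(1,1,1))
  P={6,9}:  v_{6} + v_{9} = v_{3} + v_{7} + v_{8}  ⟹  sig = (2;(1,1,1))
  P={6,10}:  v_{6} + v_{10} = v_{1} + v_{7} + v_{12}  ⟹  sig = (2;(1,1,1))
  P={9,12}:  v_{9} + v_{12} = v_{5} + v_{7} + v_{8}  ⟹  sig = (2;(1,1,1))
  P={2,3}:  v_{2} + v_{3} = v_{1} + v_{6} + v_{7} + v_{11}  ⟹  sig = (2;(1,1,1,1))
  P={2,10}:  v_{2} + v_{10} = v_{1} + v_{4} + v_{7} + v_{12}  ⟹  sig = (2;(1,1,1,1))
  P={9,10}:  v_{9} + v_{10} = v_{1} + 2·v_{5} + 2·v_{7} + v_{8}  ⟹  sig = (2;(1,1,2,2))
  P={1,9,11}:  v_{1} + v_{9} + v_{11} = v_{3} + v_{5}  ⟹  sig = (3;(1,1))
  P={8,10,11}:  v_{8} + v_{10} + v_{11} = v_{5} + v_{12}  ⟹  sig = (3;(1,1))
  P={1,7,8,11}:  v_{1} + v_{7} + v_{8} + v_{11} = 0  ⟹  sig = (4;())
  P={1,5,7,12}:  v_{1} + v_{5} + v_{7} + v_{12} = v_{10}  ⟹  sig = (4;(1))
  P={1,7,11,12}:  v_{1} + v_{7} + v_{11} + v_{12} = v_{4}  ⟹  sig = (4;(1))
  P={3,5,7,8}:  v_{3} + v_{5} + v_{7} + v_{8} = v_{9}  ⟹  sig = (4;(1))

Hence PRS(X_Σ) =
[(2;()), (2;()), (2;(1)), (2;(1)), (2;(1)), (2;(1)), (2;(1,1)), (2;(1,1)), (2;(1,1)), (2;(1,1,1)), (2;(1,1,1)), (2;(1,1,1)), (2;(1,1,1)), (2;(1,1,1)), (2;(1,1,1,1)), (2;(1,1,1,1)), (2;(1,1,2,2)), (3;(1,1)), (3;(1,1)), (4;()), (4;(1)), (4;(1)), (4;(1))]


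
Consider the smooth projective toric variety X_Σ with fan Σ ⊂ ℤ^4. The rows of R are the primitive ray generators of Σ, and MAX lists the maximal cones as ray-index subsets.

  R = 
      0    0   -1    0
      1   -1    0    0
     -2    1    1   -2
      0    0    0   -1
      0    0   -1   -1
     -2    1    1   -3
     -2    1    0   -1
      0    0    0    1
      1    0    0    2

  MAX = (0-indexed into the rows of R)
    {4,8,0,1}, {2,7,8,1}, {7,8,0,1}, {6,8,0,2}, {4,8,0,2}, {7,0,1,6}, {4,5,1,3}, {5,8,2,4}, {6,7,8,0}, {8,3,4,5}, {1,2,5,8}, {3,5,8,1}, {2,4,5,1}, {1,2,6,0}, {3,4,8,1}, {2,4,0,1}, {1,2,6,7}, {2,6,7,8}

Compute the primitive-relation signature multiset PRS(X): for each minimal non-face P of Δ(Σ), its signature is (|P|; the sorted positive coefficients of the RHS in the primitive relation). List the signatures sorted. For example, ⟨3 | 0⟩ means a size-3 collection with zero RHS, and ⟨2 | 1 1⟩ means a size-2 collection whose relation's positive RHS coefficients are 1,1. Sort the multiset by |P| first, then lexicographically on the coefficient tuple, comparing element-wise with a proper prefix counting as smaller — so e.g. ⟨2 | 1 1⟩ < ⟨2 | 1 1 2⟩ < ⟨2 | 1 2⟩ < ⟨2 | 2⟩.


Minimal non-faces — 14 found among 9 rays, 18 max cones:

  {3,7}:  v_{3} + v_{7} = 0 ; sig = ⟨2 | 0⟩
  {0,3}:  v_{0} + v_{3} = v_{4} ; sig = ⟨2 | 1⟩
  {2,3}:  v_{2} + v_{3} = v_{5} ; sig = ⟨2 | 1⟩
  {4,7}:  v_{4} + v_{7} = v_{0} ; sig = ⟨2 | 1⟩
  {5,7}:  v_{5} + v_{7} = v_{2} ; sig = ⟨2 | 1⟩
  {0,5}:  v_{0} + v_{5} = v_{2} + v_{4} ; sig = ⟨2 | 1 1⟩
  {3,6}:  v_{3} + v_{6} = v_{0} + v_{2} ; sig = ⟨2 | 1 1⟩
  {4,6}:  v_{4} + v_{6} = 2·v_{0} + v_{2} ; sig = ⟨2 | 1 2⟩
  {5,6}:  v_{5} + v_{6} = v_{0} + 2·v_{2} ; sig = ⟨2 | 1 2⟩
  {0,2,7}:  v_{0} + v_{2} + v_{7} = v_{6} ; sig = ⟨3 | 1⟩
  {1,6,8}:  v_{1} + v_{6} + v_{8} = v_{7} ; sig = ⟨3 | 1⟩
  {0,1,2,8}:  v_{0} + v_{1} + v_{2} + v_{8} = 0 ; sig = ⟨4 | 0⟩
  {1,2,4,8}:  v_{1} + v_{2} + v_{4} + v_{8} = v_{3} ; sig = ⟨4 | 1⟩
  {1,4,5,8}:  v_{1} + v_{4} + v_{5} + v_{8} = 2·v_{3} ; sig = ⟨4 | 2⟩

Signatures (|P|; sorted positive RHS coefficients), sorted:
    |P|=2: 9 collections, coeffs (), (1), (1), (1), (1), (1,1), (1,1), (1,2), (1,2)
    |P|=3: 2 collections, coeffs (1), (1)
    |P|=4: 3 collections, coeffs (), (1), (2)


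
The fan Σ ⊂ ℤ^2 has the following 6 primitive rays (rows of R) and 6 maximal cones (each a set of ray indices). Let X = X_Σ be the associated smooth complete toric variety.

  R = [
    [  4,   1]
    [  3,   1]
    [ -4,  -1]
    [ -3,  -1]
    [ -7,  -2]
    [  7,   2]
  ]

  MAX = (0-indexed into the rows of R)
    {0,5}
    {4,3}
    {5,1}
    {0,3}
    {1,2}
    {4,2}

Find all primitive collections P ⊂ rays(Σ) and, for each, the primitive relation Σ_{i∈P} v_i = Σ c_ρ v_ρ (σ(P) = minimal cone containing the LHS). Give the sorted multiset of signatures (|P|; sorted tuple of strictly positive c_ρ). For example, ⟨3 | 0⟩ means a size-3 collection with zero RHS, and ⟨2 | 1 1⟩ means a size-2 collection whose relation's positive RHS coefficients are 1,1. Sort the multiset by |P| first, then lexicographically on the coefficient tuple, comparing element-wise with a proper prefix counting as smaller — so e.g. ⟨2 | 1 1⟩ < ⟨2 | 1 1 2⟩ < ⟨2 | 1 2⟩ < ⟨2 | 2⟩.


Minimal non-faces — 9 found among 6 rays, 6 max cones:

  P = {0,2}:  v_{0} + v_{2} = 0  so sig = ⟨2 | 0⟩
  P = {1,3}:  v_{1} + v_{3} = 0  so sig = ⟨2 | 0⟩
  P = {4,5}:  v_{4} + v_{5} = 0  so sig = ⟨2 | 0⟩
  P = {0,1}:  v_{0} + v_{1} = v_{5}  so sig = ⟨2 | 1⟩
  P = {0,4}:  v_{0} + v_{4} = v_{3}  so sig = ⟨2 | 1⟩
  P = {1,4}:  v_{1} + v_{4} = v_{2}  so sig = ⟨2 | 1⟩
  P = {2,3}:  v_{2} + v_{3} = v_{4}  so sig = ⟨2 | 1⟩
  P = {2,5}:  v_{2} + v_{5} = v_{1}  so sig = ⟨2 | 1⟩
  P = {3,5}:  v_{3} + v_{5} = v_{0}  so sig = ⟨2 | 1⟩

Sorted signature multiset PRS(X):
[⟨2 | 0⟩, ⟨2 | 0⟩, ⟨2 | 0⟩, ⟨2 | 1⟩, ⟨2 | 1⟩, ⟨2 | 1⟩, ⟨2 | 1⟩, ⟨2 | 1⟩, ⟨2 | 1⟩]


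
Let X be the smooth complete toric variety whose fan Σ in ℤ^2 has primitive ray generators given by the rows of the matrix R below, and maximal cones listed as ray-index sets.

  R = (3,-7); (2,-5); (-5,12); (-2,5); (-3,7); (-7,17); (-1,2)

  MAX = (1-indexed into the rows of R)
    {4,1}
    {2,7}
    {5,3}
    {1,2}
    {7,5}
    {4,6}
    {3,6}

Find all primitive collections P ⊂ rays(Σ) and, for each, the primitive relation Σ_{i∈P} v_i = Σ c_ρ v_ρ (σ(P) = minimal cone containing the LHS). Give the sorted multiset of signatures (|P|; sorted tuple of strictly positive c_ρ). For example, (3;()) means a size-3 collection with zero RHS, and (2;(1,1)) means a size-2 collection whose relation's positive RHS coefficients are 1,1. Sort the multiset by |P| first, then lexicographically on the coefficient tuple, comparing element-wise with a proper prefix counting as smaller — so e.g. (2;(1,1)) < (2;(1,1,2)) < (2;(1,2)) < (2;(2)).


Minimal non-faces — 14 found among 7 rays, 7 max cones:

  • {1,5}:  v_{1} + v_{5} = 0  ⇒ sig = (2;())
  • {2,4}:  v_{2} + v_{4} = 0  ⇒ sig = (2;())
  • {1,3}:  v_{1} + v_{3} = v_{4}  ⇒ sig = (2;(1))
  • {1,7}:  v_{1} + v_{7} = v_{2}  ⇒ sig = (2;(1))
  • {2,3}:  v_{2} + v_{3} = v_{5}  ⇒ sig = (2;(1))
  • {2,5}:  v_{2} + v_{5} = v_{7}  ⇒ sig = (2;(1))
  • {2,6}:  v_{2} + v_{6} = v_{3}  ⇒ sig = (2;(1))
  • {3,4}:  v_{3} + v_{4} = v_{6}  ⇒ sig = (2;(1))
  • {4,5}:  v_{4} + v_{5} = v_{3}  ⇒ sig = (2;(1))
  • {4,7}:  v_{4} + v_{7} = v_{5}  ⇒ sig = (2;(1))
  • {6,7}:  v_{6} + v_{7} = v_{3} + v_{5}  ⇒ sig = (2;(1,1))
  • {1,6}:  v_{1} + v_{6} = 2·v_{4}  ⇒ sig = (2;(2))
  • {3,7}:  v_{3} + v_{7} = 2·v_{5}  ⇒ sig = (2;(2))
  • {5,6}:  v_{5} + v_{6} = 2·v_{3}  ⇒ sig = (2;(2))

Signatures (|P|; sorted positive RHS coefficients), sorted:
    |P|=2: 14 collections, coeffs (), (), (1), (1), (1), (1), (1), (1), (1), (1), (1,1), (2), (2), (2)


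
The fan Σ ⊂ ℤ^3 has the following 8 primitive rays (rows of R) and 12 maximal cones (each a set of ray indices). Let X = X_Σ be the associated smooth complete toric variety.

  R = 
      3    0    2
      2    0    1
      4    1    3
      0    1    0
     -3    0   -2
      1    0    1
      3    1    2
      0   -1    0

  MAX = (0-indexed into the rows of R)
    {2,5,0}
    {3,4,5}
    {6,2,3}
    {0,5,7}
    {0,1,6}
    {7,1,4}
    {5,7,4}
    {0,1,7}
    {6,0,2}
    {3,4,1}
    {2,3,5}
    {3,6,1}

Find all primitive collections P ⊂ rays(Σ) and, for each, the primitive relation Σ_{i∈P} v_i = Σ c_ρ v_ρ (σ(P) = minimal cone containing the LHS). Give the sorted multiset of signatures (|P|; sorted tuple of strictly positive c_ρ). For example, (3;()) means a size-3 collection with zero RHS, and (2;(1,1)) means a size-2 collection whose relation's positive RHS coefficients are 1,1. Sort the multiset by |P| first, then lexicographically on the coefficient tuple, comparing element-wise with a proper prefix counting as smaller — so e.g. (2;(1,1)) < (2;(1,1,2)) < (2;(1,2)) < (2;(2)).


Primitive collections (10):

  {0,4}:  v_{0} + v_{4} = 0 — sig = (2;())
  {3,7}:  v_{3} + v_{7} = 0 — sig = (2;())
  {0,3}:  v_{0} + v_{3} = v_{6} — sig = (2;(1))
  {1,5}:  v_{1} + v_{5} = v_{0} — sig = (2;(1))
  {4,6}:  v_{4} + v_{6} = v_{3} — sig = (2;(1))
  {5,6}:  v_{5} + v_{6} = v_{2} — sig = (2;(1))
  {6,7}:  v_{6} + v_{7} = v_{0} — sig = (2;(1))
  {1,2}:  v_{1} + v_{2} = v_{0} + v_{6} — sig = (2;(1,1))
  {2,4}:  v_{2} + v_{4} = v_{3} + v_{5} — sig = (2;(1,1))
  {2,7}:  v_{2} + v_{7} = v_{0} + v_{5} — sig = (2;(1,1))

Hence PRS(X_Σ) =
    (2;())
    (2;())
    (2;(1))
    (2;(1))
    (2;(1))
    (2;(1))
    (2;(1))
    (2;(1,1))
    (2;(1,1))
    (2;(1,1))


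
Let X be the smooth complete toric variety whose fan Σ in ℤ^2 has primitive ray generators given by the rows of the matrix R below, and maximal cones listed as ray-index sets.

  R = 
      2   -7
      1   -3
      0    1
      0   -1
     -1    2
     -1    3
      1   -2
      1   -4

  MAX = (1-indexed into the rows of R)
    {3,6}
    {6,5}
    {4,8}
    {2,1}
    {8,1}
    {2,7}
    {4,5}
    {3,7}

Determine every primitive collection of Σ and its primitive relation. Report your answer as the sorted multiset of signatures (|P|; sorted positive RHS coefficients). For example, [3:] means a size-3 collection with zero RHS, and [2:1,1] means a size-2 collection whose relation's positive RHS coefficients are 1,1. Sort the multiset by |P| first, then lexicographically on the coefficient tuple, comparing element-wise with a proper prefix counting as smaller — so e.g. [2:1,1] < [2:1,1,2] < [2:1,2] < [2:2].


The 20 primitive collections of Σ (r=8, n=2):

  • {2,6}:  v_{2} + v_{6} = 0  ⇒ sig = [2:]
  • {3,4}:  v_{3} + v_{4} = 0  ⇒ sig = [2:]
  • {5,7}:  v_{5} + v_{7} = 0  ⇒ sig = [2:]
  • {1,6}:  v_{1} + v_{6} = v_{8}  ⇒ sig = [2:1]
  • {2,3}:  v_{2} + v_{3} = v_{7}  ⇒ sig = [2:1]
  • {2,4}:  v_{2} + v_{4} = v_{8}  ⇒ sig = [2:1]
  • {2,5}:  v_{2} + v_{5} = v_{4}  ⇒ sig = [2:1]
  • {2,8}:  v_{2} + v_{8} = v_{1}  ⇒ sig = [2:1]
  • {3,5}:  v_{3} + v_{5} = v_{6}  ⇒ sig = [2:1]
  • {3,8}:  v_{3} + v_{8} = v_{2}  ⇒ sig = [2:1]
  • {4,6}:  v_{4} + v_{6} = v_{5}  ⇒ sig = [2:1]
  • {4,7}:  v_{4} + v_{7} = v_{2}  ⇒ sig = [2:1]
  • {6,7}:  v_{6} + v_{7} = v_{3}  ⇒ sig = [2:1]
  • {6,8}:  v_{6} + v_{8} = v_{4}  ⇒ sig = [2:1]
  • {1,5}:  v_{1} + v_{5} = v_{4} + v_{8}  ⇒ sig = [2:1,1]
  • {1,3}:  v_{1} + v_{3} = 2·v_{2}  ⇒ sig = [2:2]
  • {1,4}:  v_{1} + v_{4} = 2·v_{8}  ⇒ sig = [2:2]
  • {5,8}:  v_{5} + v_{8} = 2·v_{4}  ⇒ sig = [2:2]
  • {7,8}:  v_{7} + v_{8} = 2·v_{2}  ⇒ sig = [2:2]
  • {1,7}:  v_{1} + v_{7} = 3·v_{2}  ⇒ sig = [2:3]

Sorted signature multiset PRS(X):
{ [2:] ×3,  [2:1] ×11,  [2:1,1],  [2:2] ×4,  [2:3] }


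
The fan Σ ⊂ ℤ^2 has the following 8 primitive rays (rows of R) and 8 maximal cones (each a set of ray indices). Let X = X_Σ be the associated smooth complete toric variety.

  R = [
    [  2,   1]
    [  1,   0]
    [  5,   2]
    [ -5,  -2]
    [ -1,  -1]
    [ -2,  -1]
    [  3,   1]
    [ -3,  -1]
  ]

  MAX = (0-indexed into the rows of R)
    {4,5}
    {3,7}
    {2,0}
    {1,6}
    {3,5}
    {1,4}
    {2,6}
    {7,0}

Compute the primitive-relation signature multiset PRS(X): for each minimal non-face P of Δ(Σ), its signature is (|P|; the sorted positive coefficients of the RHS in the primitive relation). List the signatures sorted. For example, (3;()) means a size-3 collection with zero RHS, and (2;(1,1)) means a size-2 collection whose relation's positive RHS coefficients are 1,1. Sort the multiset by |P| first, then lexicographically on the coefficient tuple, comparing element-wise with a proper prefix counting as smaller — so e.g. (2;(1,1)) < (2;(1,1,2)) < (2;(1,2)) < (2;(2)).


The 20 primitive collections of Σ (r=8, n=2):

  P={0,5}:  v_{0} + v_{5} = 0  so sig = (2;())
  P={2,3}:  v_{2} + v_{3} = 0  so sig = (2;())
  P={6,7}:  v_{6} + v_{7} = 0  so sig = (2;())
  P={0,1}:  v_{0} + v_{1} = v_{6}  so sig = (2;(1))
  P={0,3}:  v_{0} + v_{3} = v_{7}  so sig = (2;(1))
  P={0,4}:  v_{0} + v_{4} = v_{1}  so sig = (2;(1))
  P={0,6}:  v_{0} + v_{6} = v_{2}  so sig = (2;(1))
  P={1,5}:  v_{1} + v_{5} = v_{4}  so sig = (2;(1))
  P={1,7}:  v_{1} + v_{7} = v_{5}  so sig = (2;(1))
  P={2,5}:  v_{2} + v_{5} = v_{6}  so sig = (2;(1))
  P={2,7}:  v_{2} + v_{7} = v_{0}  so sig = (2;(1))
  P={3,6}:  v_{3} + v_{6} = v_{5}  so sig = (2;(1))
  P={5,6}:  v_{5} + v_{6} = v_{1}  so sig = (2;(1))
  P={5,7}:  v_{5} + v_{7} = v_{3}  so sig = (2;(1))
  P={2,4}:  v_{2} + v_{4} = v_{1} + v_{6}  so sig = (2;(1,1))
  P={1,2}:  v_{1} + v_{2} = 2·v_{6}  so sig = (2;(2))
  P={1,3}:  v_{1} + v_{3} = 2·v_{5}  so sig = (2;(2))
  P={4,6}:  v_{4} + v_{6} = 2·v_{1}  so sig = (2;(2))
  P={4,7}:  v_{4} + v_{7} = 2·v_{5}  so sig = (2;(2))
  P={3,4}:  v_{3} + v_{4} = 3·v_{5}  so sig = (2;(3))

Signatures (|P|; sorted positive RHS coefficients), sorted:
{ (2;()) ×3,  (2;(1)) ×11,  (2;(1,1)),  (2;(2)) ×4,  (2;(3)) }


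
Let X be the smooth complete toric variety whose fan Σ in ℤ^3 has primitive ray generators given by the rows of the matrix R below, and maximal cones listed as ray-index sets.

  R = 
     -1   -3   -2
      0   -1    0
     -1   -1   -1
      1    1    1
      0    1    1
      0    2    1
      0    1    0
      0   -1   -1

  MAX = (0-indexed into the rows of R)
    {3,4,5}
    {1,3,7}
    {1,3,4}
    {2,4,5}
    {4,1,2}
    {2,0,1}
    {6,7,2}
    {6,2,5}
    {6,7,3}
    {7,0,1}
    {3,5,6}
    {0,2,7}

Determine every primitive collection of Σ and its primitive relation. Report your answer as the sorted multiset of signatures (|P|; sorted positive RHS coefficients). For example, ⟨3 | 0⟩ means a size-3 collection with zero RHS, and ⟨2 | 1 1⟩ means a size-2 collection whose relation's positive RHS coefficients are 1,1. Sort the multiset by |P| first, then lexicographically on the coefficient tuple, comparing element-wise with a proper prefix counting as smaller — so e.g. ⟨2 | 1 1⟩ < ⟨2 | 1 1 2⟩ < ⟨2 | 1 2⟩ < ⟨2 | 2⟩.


11 minimal non-faces of Δ(Σ) (on 8 rays):

  {1,6}:  v_{1} + v_{6} = 0 ; sig = ⟨2 | 0⟩
  {2,3}:  v_{2} + v_{3} = 0 ; sig = ⟨2 | 0⟩
  {4,7}:  v_{4} + v_{7} = 0 ; sig = ⟨2 | 0⟩
  {0,5}:  v_{0} + v_{5} = v_{2} ; sig = ⟨2 | 1⟩
  {1,5}:  v_{1} + v_{5} = v_{4} ; sig = ⟨2 | 1⟩
  {4,6}:  v_{4} + v_{6} = v_{5} ; sig = ⟨2 | 1⟩
  {5,7}:  v_{5} + v_{7} = v_{6} ; sig = ⟨2 | 1⟩
  {0,3}:  v_{0} + v_{3} = v_{1} + v_{7} ; sig = ⟨2 | 1 1⟩
  {0,4}:  v_{0} + v_{4} = v_{1} + v_{2} ; sig = ⟨2 | 1 1⟩
  {0,6}:  v_{0} + v_{6} = v_{2} + v_{7} ; sig = ⟨2 | 1 1⟩
  {1,2,7}:  v_{1} + v_{2} + v_{7} = v_{0} ; sig = ⟨3 | 1⟩

Sorted signature multiset PRS(X):
    ⟨2 | 0⟩
    ⟨2 | 0⟩
    ⟨2 | 0⟩
    ⟨2 | 1⟩
    ⟨2 | 1⟩
    ⟨2 | 1⟩
    ⟨2 | 1⟩
    ⟨2 | 1 1⟩
    ⟨2 | 1 1⟩
    ⟨2 | 1 1⟩
    ⟨3 | 1⟩


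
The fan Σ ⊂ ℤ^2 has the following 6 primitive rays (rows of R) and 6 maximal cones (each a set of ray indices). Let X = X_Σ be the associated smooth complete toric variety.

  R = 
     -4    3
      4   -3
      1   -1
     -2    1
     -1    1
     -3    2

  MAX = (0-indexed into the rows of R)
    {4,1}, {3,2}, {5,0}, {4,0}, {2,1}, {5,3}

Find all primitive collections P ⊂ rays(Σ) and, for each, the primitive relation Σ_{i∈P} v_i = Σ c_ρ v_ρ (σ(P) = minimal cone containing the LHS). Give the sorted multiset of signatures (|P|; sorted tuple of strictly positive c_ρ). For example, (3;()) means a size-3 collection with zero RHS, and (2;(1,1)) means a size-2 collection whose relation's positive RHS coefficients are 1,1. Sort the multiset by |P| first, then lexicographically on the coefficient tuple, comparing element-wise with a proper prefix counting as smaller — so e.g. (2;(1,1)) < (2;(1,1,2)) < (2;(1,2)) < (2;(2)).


Δ(Σ) — 6 vertices, 9 min non-faces:

  • {0,1}:  v_{0} + v_{1} = 0  so sig = (2;())
  • {2,4}:  v_{2} + v_{4} = 0  so sig = (2;())
  • {0,2}:  v_{0} + v_{2} = v_{5}  so sig = (2;(1))
  • {1,5}:  v_{1} + v_{5} = v_{2}  so sig = (2;(1))
  • {2,5}:  v_{2} + v_{5} = v_{3}  so sig = (2;(1))
  • {3,4}:  v_{3} + v_{4} = v_{5}  so sig = (2;(1))
  • {4,5}:  v_{4} + v_{5} = v_{0}  so sig = (2;(1))
  • {0,3}:  v_{0} + v_{3} = 2·v_{5}  so sig = (2;(2))
  • {1,3}:  v_{1} + v_{3} = 2·v_{2}  so sig = (2;(2))

so the primitive-relation signature multiset is
    |P|=2: 9 collections, coeffs (), (), (1), (1), (1), (1), (1), (2), (2)


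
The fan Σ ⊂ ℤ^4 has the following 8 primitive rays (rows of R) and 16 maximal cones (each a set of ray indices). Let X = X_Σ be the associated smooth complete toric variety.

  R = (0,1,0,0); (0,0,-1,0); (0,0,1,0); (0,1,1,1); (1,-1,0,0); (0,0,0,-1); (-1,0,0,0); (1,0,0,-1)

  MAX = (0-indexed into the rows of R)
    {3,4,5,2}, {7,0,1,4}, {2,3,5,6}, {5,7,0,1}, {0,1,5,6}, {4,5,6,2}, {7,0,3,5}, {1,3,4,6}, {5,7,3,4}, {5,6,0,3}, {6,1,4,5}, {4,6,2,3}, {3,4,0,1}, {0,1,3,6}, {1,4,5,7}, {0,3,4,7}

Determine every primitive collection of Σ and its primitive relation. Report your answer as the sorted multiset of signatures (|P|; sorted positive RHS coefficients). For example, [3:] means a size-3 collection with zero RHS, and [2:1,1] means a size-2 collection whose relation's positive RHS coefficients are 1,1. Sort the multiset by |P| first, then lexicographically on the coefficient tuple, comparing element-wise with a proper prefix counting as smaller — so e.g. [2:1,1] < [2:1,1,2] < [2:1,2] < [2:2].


|primitive collections| = 9. Relations:

  P={1,2}:  v_{1} + v_{2} = 0  so sig = [2:]
  P={6,7}:  v_{6} + v_{7} = v_{5}  so sig = [2:1]
  P={0,2}:  v_{0} + v_{2} = v_{3} + v_{5}  so sig = [2:1,1]
  P={2,7}:  v_{2} + v_{7} = v_{3} + v_{4} + 2·v_{5}  so sig = [2:1,1,2]
  P={0,4,6}:  v_{0} + v_{4} + v_{6} = 0  so sig = [3:]
  P={0,4,5}:  v_{0} + v_{4} + v_{5} = v_{7}  so sig = [3:1]
  P={1,3,5}:  v_{1} + v_{3} + v_{5} = v_{0}  so sig = [3:1]
  P={1,3,7}:  v_{1} + v_{3} + v_{7} = 2·v_{0} + v_{4}  so sig = [3:1,2]
  P={3,4,5,6}:  v_{3} + v_{4} + v_{5} + v_{6} = v_{2}  so sig = [4:1]

Hence PRS(X_Σ) =
    |P|=2: 4 collections, coeffs (), (1), (1,1), (1,1,2)
    |P|=3: 4 collections, coeffs (), (1), (1), (1,2)
    |P|=4: 1 collection, coeffs (1)


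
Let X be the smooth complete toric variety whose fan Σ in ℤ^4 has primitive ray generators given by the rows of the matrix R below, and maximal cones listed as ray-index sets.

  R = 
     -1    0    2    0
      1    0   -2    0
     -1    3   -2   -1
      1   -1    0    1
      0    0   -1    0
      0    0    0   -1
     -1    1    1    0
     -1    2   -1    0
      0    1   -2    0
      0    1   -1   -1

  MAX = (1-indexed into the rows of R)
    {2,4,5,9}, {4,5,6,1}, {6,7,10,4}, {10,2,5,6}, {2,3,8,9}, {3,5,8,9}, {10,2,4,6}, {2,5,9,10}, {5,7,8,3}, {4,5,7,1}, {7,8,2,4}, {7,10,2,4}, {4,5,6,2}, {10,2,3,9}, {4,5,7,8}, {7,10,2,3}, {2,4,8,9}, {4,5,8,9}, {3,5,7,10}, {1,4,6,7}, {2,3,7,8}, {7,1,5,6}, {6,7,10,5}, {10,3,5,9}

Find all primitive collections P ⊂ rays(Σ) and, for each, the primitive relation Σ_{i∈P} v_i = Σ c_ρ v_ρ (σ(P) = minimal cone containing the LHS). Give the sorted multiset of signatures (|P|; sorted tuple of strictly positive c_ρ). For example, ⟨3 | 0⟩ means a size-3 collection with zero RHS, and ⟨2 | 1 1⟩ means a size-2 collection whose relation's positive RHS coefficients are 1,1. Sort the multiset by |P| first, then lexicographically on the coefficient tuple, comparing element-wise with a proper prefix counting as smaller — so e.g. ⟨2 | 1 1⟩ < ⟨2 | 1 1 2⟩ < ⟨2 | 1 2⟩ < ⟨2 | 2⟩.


Δ(Σ) — 10 vertices, 18 min non-faces:

  • {1,2}:  v_{1} + v_{2} = 0  ⇒ sig = ⟨2 | 0⟩
  • {7,9}:  v_{7} + v_{9} = v_{8}  ⇒ sig = ⟨2 | 1⟩
  • {8,10}:  v_{8} + v_{10} = v_{3}  ⇒ sig = ⟨2 | 1⟩
  • {1,9}:  v_{1} + v_{9} = v_{5} + v_{7}  ⇒ sig = ⟨2 | 1 1⟩
  • {1,10}:  v_{1} + v_{10} = v_{6} + v_{7}  ⇒ sig = ⟨2 | 1 1⟩
  • {6,9}:  v_{6} + v_{9} = v_{5} + v_{10}  ⇒ sig = ⟨2 | 1 1⟩
  • {6,8}:  v_{6} + v_{8} = v_{5} + v_{7} + v_{10}  ⇒ sig = ⟨2 | 1 1 1⟩
  • {1,3}:  v_{1} + v_{3} = v_{5} + 2·v_{7} + v_{10}  ⇒ sig = ⟨2 | 1 1 2⟩
  • {3,6}:  v_{3} + v_{6} = v_{5} + v_{7} + 2·v_{10}  ⇒ sig = ⟨2 | 1 1 2⟩
  • {1,8}:  v_{1} + v_{8} = v_{5} + 2·v_{7}  ⇒ sig = ⟨2 | 1 2⟩
  • {3,4}:  v_{3} + v_{4} = 2·v_{2} + 2·v_{7}  ⇒ sig = ⟨2 | 2 2⟩
  • {2,5,7}:  v_{2} + v_{5} + v_{7} = v_{9}  ⇒ sig = ⟨3 | 1⟩
  • {2,6,7}:  v_{2} + v_{6} + v_{7} = v_{10}  ⇒ sig = ⟨3 | 1⟩
  • {4,5,10}:  v_{4} + v_{5} + v_{10} = v_{2}  ⇒ sig = ⟨3 | 1⟩
  • {2,3,5}:  v_{2} + v_{3} + v_{5} = 2·v_{9} + v_{10}  ⇒ sig = ⟨3 | 1 2⟩
  • {4,9,10}:  v_{4} + v_{9} + v_{10} = 2·v_{2} + v_{7}  ⇒ sig = ⟨3 | 1 2⟩
  • {2,5,8}:  v_{2} + v_{5} + v_{8} = 2·v_{9}  ⇒ sig = ⟨3 | 2⟩
  • {4,5,6,7}:  v_{4} + v_{5} + v_{6} + v_{7} = 0  ⇒ sig = ⟨4 | 0⟩

so the primitive-relation signature multiset is
{ ⟨2 | 0⟩,  ⟨2 | 1⟩ ×2,  ⟨2 | 1 1⟩ ×3,  ⟨2 | 1 1 1⟩,  ⟨2 | 1 1 2⟩ ×2,  ⟨2 | 1 2⟩,  ⟨2 | 2 2⟩,  ⟨3 | 1⟩ ×3,  ⟨3 | 1 2⟩ ×2,  ⟨3 | 2⟩,  ⟨4 | 0⟩ }
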